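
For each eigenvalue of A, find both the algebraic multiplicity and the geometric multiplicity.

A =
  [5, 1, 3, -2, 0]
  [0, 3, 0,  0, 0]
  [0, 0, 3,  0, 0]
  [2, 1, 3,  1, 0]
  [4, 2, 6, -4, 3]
λ = 3: alg = 5, geom = 4

Step 1 — factor the characteristic polynomial to read off the algebraic multiplicities:
  χ_A(x) = (x - 3)^5

Step 2 — compute geometric multiplicities via the rank-nullity identity g(λ) = n − rank(A − λI):
  rank(A − (3)·I) = 1, so dim ker(A − (3)·I) = n − 1 = 4

Summary:
  λ = 3: algebraic multiplicity = 5, geometric multiplicity = 4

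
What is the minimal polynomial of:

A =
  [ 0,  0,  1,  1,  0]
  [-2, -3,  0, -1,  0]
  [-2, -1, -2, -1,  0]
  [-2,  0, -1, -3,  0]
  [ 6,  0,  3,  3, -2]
x^3 + 6*x^2 + 12*x + 8

The characteristic polynomial is χ_A(x) = (x + 2)^5, so the eigenvalues are known. The minimal polynomial is
  m_A(x) = Π_λ (x − λ)^{k_λ}
where k_λ is the size of the *largest* Jordan block for λ (equivalently, the smallest k with (A − λI)^k v = 0 for every generalised eigenvector v of λ).

  λ = -2: largest Jordan block has size 3, contributing (x + 2)^3

So m_A(x) = (x + 2)^3 = x^3 + 6*x^2 + 12*x + 8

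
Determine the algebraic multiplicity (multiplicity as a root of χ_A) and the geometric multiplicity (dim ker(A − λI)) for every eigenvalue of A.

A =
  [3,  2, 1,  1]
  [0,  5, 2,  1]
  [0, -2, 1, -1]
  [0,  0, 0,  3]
λ = 3: alg = 4, geom = 2

Step 1 — factor the characteristic polynomial to read off the algebraic multiplicities:
  χ_A(x) = (x - 3)^4

Step 2 — compute geometric multiplicities via the rank-nullity identity g(λ) = n − rank(A − λI):
  rank(A − (3)·I) = 2, so dim ker(A − (3)·I) = n − 2 = 2

Summary:
  λ = 3: algebraic multiplicity = 4, geometric multiplicity = 2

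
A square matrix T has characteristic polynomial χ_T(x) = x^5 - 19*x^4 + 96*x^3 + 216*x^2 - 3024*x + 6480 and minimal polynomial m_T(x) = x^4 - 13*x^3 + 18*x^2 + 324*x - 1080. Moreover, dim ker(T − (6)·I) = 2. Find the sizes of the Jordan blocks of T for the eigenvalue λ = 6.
Block sizes for λ = 6: [3, 1]

Step 1 — from the characteristic polynomial, algebraic multiplicity of λ = 6 is 4. From dim ker(T − (6)·I) = 2, there are exactly 2 Jordan blocks for λ = 6.
Step 2 — from the minimal polynomial, the factor (x − 6)^3 tells us the largest block for λ = 6 has size 3.
Step 3 — with total size 4, 2 blocks, and largest block 3, the block sizes (in nonincreasing order) are [3, 1].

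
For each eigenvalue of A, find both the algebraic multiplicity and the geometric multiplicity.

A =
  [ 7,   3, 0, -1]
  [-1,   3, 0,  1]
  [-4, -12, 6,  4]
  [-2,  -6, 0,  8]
λ = 6: alg = 4, geom = 3

Step 1 — factor the characteristic polynomial to read off the algebraic multiplicities:
  χ_A(x) = (x - 6)^4

Step 2 — compute geometric multiplicities via the rank-nullity identity g(λ) = n − rank(A − λI):
  rank(A − (6)·I) = 1, so dim ker(A − (6)·I) = n − 1 = 3

Summary:
  λ = 6: algebraic multiplicity = 4, geometric multiplicity = 3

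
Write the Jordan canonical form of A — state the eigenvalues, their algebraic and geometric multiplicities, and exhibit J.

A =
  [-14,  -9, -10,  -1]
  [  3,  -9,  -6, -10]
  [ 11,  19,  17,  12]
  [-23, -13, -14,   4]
J_2(-4) ⊕ J_2(3)

The characteristic polynomial is
  det(x·I − A) = x^4 + 2*x^3 - 23*x^2 - 24*x + 144 = (x - 3)^2*(x + 4)^2

Eigenvalues and multiplicities (the geometric multiplicity of λ is n − rank(A − λI), which equals the number of Jordan blocks for λ):
  λ = -4: algebraic multiplicity = 2, geometric multiplicity = 1
  λ = 3: algebraic multiplicity = 2, geometric multiplicity = 1

Determining the block sizes for each eigenvalue:
  λ = -4: one block (gm = 1), so the single block has size am = 2 → block sizes [2]
  λ = 3: one block (gm = 1), so the single block has size am = 2 → block sizes [2]

Assembling the blocks gives a Jordan form
J =
  [-4,  1, 0, 0]
  [ 0, -4, 0, 0]
  [ 0,  0, 3, 1]
  [ 0,  0, 0, 3]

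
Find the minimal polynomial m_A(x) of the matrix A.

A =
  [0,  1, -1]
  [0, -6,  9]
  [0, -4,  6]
x^3

The characteristic polynomial is χ_A(x) = x^3, so the eigenvalues are known. The minimal polynomial is
  m_A(x) = Π_λ (x − λ)^{k_λ}
where k_λ is the size of the *largest* Jordan block for λ (equivalently, the smallest k with (A − λI)^k v = 0 for every generalised eigenvector v of λ).

  λ = 0: largest Jordan block has size 3, contributing (x − 0)^3

So m_A(x) = x^3 = x^3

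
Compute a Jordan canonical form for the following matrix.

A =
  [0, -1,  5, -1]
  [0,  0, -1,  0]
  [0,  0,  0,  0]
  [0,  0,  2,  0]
J_3(0) ⊕ J_1(0)

The characteristic polynomial is
  det(x·I − A) = x^4

Eigenvalues and multiplicities (the geometric multiplicity of λ is n − rank(A − λI), which equals the number of Jordan blocks for λ):
  λ = 0: algebraic multiplicity = 4, geometric multiplicity = 2

Determining the block sizes for each eigenvalue:
  λ = 0: with am = 4 and gm = 2, the partition is not yet determined (e.g. several partitions of 4 into 2 parts exist). Let N = A − (0)·I. Computing rank(N^1) = 2, rank(N^2) = 1, rank(N^3) = 0; the number of blocks of size ≥ j is rank(N^{j−1}) − rank(N^j), giving [2, 1, 1]. So we have 1 block(s) of size 3, 1 block(s) of size 1 → block sizes [3, 1]

Assembling the blocks gives a Jordan form
J =
  [0, 1, 0, 0]
  [0, 0, 1, 0]
  [0, 0, 0, 0]
  [0, 0, 0, 0]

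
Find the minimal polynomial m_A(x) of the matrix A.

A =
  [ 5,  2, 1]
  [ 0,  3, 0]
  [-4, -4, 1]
x^2 - 6*x + 9

The characteristic polynomial is χ_A(x) = (x - 3)^3, so the eigenvalues are known. The minimal polynomial is
  m_A(x) = Π_λ (x − λ)^{k_λ}
where k_λ is the size of the *largest* Jordan block for λ (equivalently, the smallest k with (A − λI)^k v = 0 for every generalised eigenvector v of λ).

  λ = 3: largest Jordan block has size 2, contributing (x − 3)^2

So m_A(x) = (x - 3)^2 = x^2 - 6*x + 9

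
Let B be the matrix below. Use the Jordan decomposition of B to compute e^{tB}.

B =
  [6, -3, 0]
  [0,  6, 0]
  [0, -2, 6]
e^{tB} =
  [exp(6*t), -3*t*exp(6*t), 0]
  [0, exp(6*t), 0]
  [0, -2*t*exp(6*t), exp(6*t)]

Strategy: write B = P · J · P⁻¹ where J is a Jordan canonical form, so e^{tB} = P · e^{tJ} · P⁻¹, and e^{tJ} can be computed block-by-block.

B has Jordan form
J =
  [6, 1, 0]
  [0, 6, 0]
  [0, 0, 6]
(up to reordering of blocks).

Per-block formulas:
  For a 2×2 Jordan block J_2(6): exp(t · J_2(6)) = e^(6t)·(I + t·N), where N is the 2×2 nilpotent shift.
  For a 1×1 block at λ = 6: exp(t · [6]) = [e^(6t)].

After assembling e^{tJ} and conjugating by P, we get:

e^{tB} =
  [exp(6*t), -3*t*exp(6*t), 0]
  [0, exp(6*t), 0]
  [0, -2*t*exp(6*t), exp(6*t)]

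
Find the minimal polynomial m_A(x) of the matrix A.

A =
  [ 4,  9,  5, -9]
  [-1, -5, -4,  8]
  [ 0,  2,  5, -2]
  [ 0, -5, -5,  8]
x^3 - 9*x^2 + 27*x - 27

The characteristic polynomial is χ_A(x) = (x - 3)^4, so the eigenvalues are known. The minimal polynomial is
  m_A(x) = Π_λ (x − λ)^{k_λ}
where k_λ is the size of the *largest* Jordan block for λ (equivalently, the smallest k with (A − λI)^k v = 0 for every generalised eigenvector v of λ).

  λ = 3: largest Jordan block has size 3, contributing (x − 3)^3

So m_A(x) = (x - 3)^3 = x^3 - 9*x^2 + 27*x - 27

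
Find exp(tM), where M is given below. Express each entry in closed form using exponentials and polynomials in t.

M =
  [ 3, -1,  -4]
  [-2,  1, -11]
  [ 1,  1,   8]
e^{tM} =
  [-t^2*exp(4*t)/2 - t*exp(4*t) + exp(4*t), -t*exp(4*t), -t^2*exp(4*t)/2 - 4*t*exp(4*t)]
  [-3*t^2*exp(4*t)/2 - 2*t*exp(4*t), -3*t*exp(4*t) + exp(4*t), -3*t^2*exp(4*t)/2 - 11*t*exp(4*t)]
  [t^2*exp(4*t)/2 + t*exp(4*t), t*exp(4*t), t^2*exp(4*t)/2 + 4*t*exp(4*t) + exp(4*t)]

Strategy: write M = P · J · P⁻¹ where J is a Jordan canonical form, so e^{tM} = P · e^{tJ} · P⁻¹, and e^{tJ} can be computed block-by-block.

M has Jordan form
J =
  [4, 1, 0]
  [0, 4, 1]
  [0, 0, 4]
(up to reordering of blocks).

Per-block formulas:
  For a 3×3 Jordan block J_3(4): exp(t · J_3(4)) = e^(4t)·(I + t·N + (t^2/2)·N^2), where N is the 3×3 nilpotent shift.

After assembling e^{tJ} and conjugating by P, we get:

e^{tM} =
  [-t^2*exp(4*t)/2 - t*exp(4*t) + exp(4*t), -t*exp(4*t), -t^2*exp(4*t)/2 - 4*t*exp(4*t)]
  [-3*t^2*exp(4*t)/2 - 2*t*exp(4*t), -3*t*exp(4*t) + exp(4*t), -3*t^2*exp(4*t)/2 - 11*t*exp(4*t)]
  [t^2*exp(4*t)/2 + t*exp(4*t), t*exp(4*t), t^2*exp(4*t)/2 + 4*t*exp(4*t) + exp(4*t)]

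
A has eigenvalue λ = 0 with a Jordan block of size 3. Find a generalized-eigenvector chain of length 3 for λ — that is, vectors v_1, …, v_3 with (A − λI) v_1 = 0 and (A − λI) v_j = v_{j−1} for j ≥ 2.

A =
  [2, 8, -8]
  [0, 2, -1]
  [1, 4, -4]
A Jordan chain for λ = 0 of length 3:
v_1 = (-4, -1, -2)ᵀ
v_2 = (2, 0, 1)ᵀ
v_3 = (1, 0, 0)ᵀ

Let N = A − (0)·I. We want v_3 with N^3 v_3 = 0 but N^2 v_3 ≠ 0; then v_{j-1} := N · v_j for j = 3, …, 2.

Pick v_3 = (1, 0, 0)ᵀ.
Then v_2 = N · v_3 = (2, 0, 1)ᵀ.
Then v_1 = N · v_2 = (-4, -1, -2)ᵀ.

Sanity check: (A − (0)·I) v_1 = (0, 0, 0)ᵀ = 0. ✓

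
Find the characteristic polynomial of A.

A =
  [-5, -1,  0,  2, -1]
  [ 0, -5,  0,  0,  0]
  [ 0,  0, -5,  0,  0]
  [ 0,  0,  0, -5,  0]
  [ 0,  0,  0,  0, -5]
x^5 + 25*x^4 + 250*x^3 + 1250*x^2 + 3125*x + 3125

Expanding det(x·I − A) (e.g. by cofactor expansion or by noting that A is similar to its Jordan form J, which has the same characteristic polynomial as A) gives
  χ_A(x) = x^5 + 25*x^4 + 250*x^3 + 1250*x^2 + 3125*x + 3125
which factors as (x + 5)^5. The eigenvalues (with algebraic multiplicities) are λ = -5 with multiplicity 5.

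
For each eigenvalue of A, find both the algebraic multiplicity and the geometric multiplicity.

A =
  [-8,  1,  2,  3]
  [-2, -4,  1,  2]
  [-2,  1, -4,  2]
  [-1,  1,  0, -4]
λ = -5: alg = 4, geom = 2

Step 1 — factor the characteristic polynomial to read off the algebraic multiplicities:
  χ_A(x) = (x + 5)^4

Step 2 — compute geometric multiplicities via the rank-nullity identity g(λ) = n − rank(A − λI):
  rank(A − (-5)·I) = 2, so dim ker(A − (-5)·I) = n − 2 = 2

Summary:
  λ = -5: algebraic multiplicity = 4, geometric multiplicity = 2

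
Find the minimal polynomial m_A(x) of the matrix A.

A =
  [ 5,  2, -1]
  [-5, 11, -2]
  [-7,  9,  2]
x^3 - 18*x^2 + 108*x - 216

The characteristic polynomial is χ_A(x) = (x - 6)^3, so the eigenvalues are known. The minimal polynomial is
  m_A(x) = Π_λ (x − λ)^{k_λ}
where k_λ is the size of the *largest* Jordan block for λ (equivalently, the smallest k with (A − λI)^k v = 0 for every generalised eigenvector v of λ).

  λ = 6: largest Jordan block has size 3, contributing (x − 6)^3

So m_A(x) = (x - 6)^3 = x^3 - 18*x^2 + 108*x - 216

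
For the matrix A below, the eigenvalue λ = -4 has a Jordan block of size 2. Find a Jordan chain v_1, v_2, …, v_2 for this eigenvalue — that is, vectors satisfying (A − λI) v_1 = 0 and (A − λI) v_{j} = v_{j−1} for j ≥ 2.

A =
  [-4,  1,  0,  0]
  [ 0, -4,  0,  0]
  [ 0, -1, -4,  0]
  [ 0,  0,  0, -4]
A Jordan chain for λ = -4 of length 2:
v_1 = (1, 0, -1, 0)ᵀ
v_2 = (0, 1, 0, 0)ᵀ

Let N = A − (-4)·I. We want v_2 with N^2 v_2 = 0 but N^1 v_2 ≠ 0; then v_{j-1} := N · v_j for j = 2, …, 2.

Pick v_2 = (0, 1, 0, 0)ᵀ.
Then v_1 = N · v_2 = (1, 0, -1, 0)ᵀ.

Sanity check: (A − (-4)·I) v_1 = (0, 0, 0, 0)ᵀ = 0. ✓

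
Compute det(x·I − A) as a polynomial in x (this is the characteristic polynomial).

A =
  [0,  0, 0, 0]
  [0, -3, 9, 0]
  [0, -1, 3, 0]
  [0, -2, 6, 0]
x^4

Expanding det(x·I − A) (e.g. by cofactor expansion or by noting that A is similar to its Jordan form J, which has the same characteristic polynomial as A) gives
  χ_A(x) = x^4
which factors as x^4. The eigenvalues (with algebraic multiplicities) are λ = 0 with multiplicity 4.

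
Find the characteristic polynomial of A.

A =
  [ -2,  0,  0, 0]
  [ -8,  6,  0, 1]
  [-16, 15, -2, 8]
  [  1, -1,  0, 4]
x^4 - 6*x^3 - 11*x^2 + 60*x + 100

Expanding det(x·I − A) (e.g. by cofactor expansion or by noting that A is similar to its Jordan form J, which has the same characteristic polynomial as A) gives
  χ_A(x) = x^4 - 6*x^3 - 11*x^2 + 60*x + 100
which factors as (x - 5)^2*(x + 2)^2. The eigenvalues (with algebraic multiplicities) are λ = -2 with multiplicity 2, λ = 5 with multiplicity 2.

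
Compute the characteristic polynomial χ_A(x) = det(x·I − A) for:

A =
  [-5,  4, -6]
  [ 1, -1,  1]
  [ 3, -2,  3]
x^3 + 3*x^2 + 3*x + 1

Expanding det(x·I − A) (e.g. by cofactor expansion or by noting that A is similar to its Jordan form J, which has the same characteristic polynomial as A) gives
  χ_A(x) = x^3 + 3*x^2 + 3*x + 1
which factors as (x + 1)^3. The eigenvalues (with algebraic multiplicities) are λ = -1 with multiplicity 3.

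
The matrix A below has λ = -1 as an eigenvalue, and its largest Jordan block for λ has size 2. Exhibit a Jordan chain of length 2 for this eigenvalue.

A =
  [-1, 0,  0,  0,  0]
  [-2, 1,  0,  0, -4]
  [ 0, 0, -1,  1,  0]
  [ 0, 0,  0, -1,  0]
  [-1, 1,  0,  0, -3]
A Jordan chain for λ = -1 of length 2:
v_1 = (0, -2, 0, 0, -1)ᵀ
v_2 = (1, 0, 0, 0, 0)ᵀ

Let N = A − (-1)·I. We want v_2 with N^2 v_2 = 0 but N^1 v_2 ≠ 0; then v_{j-1} := N · v_j for j = 2, …, 2.

Pick v_2 = (1, 0, 0, 0, 0)ᵀ.
Then v_1 = N · v_2 = (0, -2, 0, 0, -1)ᵀ.

Sanity check: (A − (-1)·I) v_1 = (0, 0, 0, 0, 0)ᵀ = 0. ✓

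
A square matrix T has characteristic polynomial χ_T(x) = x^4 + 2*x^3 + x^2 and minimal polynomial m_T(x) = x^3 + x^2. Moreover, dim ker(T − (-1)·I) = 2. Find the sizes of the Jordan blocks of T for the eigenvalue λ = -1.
Block sizes for λ = -1: [1, 1]

Step 1 — from the characteristic polynomial, algebraic multiplicity of λ = -1 is 2. From dim ker(T − (-1)·I) = 2, there are exactly 2 Jordan blocks for λ = -1.
Step 2 — from the minimal polynomial, the factor (x + 1) tells us the largest block for λ = -1 has size 1.
Step 3 — with total size 2, 2 blocks, and largest block 1, the block sizes (in nonincreasing order) are [1, 1].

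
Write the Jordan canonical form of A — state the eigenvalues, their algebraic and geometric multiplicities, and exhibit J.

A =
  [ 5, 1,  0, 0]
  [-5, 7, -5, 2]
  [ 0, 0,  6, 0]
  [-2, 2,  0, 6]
J_3(6) ⊕ J_1(6)

The characteristic polynomial is
  det(x·I − A) = x^4 - 24*x^3 + 216*x^2 - 864*x + 1296 = (x - 6)^4

Eigenvalues and multiplicities (the geometric multiplicity of λ is n − rank(A − λI), which equals the number of Jordan blocks for λ):
  λ = 6: algebraic multiplicity = 4, geometric multiplicity = 2

Determining the block sizes for each eigenvalue:
  λ = 6: with am = 4 and gm = 2, the partition is not yet determined (e.g. several partitions of 4 into 2 parts exist). Let N = A − (6)·I. Computing rank(N^1) = 2, rank(N^2) = 1, rank(N^3) = 0; the number of blocks of size ≥ j is rank(N^{j−1}) − rank(N^j), giving [2, 1, 1]. So we have 1 block(s) of size 3, 1 block(s) of size 1 → block sizes [3, 1]

Assembling the blocks gives a Jordan form
J =
  [6, 1, 0, 0]
  [0, 6, 1, 0]
  [0, 0, 6, 0]
  [0, 0, 0, 6]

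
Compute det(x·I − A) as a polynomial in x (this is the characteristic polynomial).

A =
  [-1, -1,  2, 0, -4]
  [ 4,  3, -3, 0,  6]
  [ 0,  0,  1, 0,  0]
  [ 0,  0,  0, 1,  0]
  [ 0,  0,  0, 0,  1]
x^5 - 5*x^4 + 10*x^3 - 10*x^2 + 5*x - 1

Expanding det(x·I − A) (e.g. by cofactor expansion or by noting that A is similar to its Jordan form J, which has the same characteristic polynomial as A) gives
  χ_A(x) = x^5 - 5*x^4 + 10*x^3 - 10*x^2 + 5*x - 1
which factors as (x - 1)^5. The eigenvalues (with algebraic multiplicities) are λ = 1 with multiplicity 5.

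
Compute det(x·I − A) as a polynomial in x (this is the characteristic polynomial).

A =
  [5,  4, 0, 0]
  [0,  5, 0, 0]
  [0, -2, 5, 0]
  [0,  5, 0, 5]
x^4 - 20*x^3 + 150*x^2 - 500*x + 625

Expanding det(x·I − A) (e.g. by cofactor expansion or by noting that A is similar to its Jordan form J, which has the same characteristic polynomial as A) gives
  χ_A(x) = x^4 - 20*x^3 + 150*x^2 - 500*x + 625
which factors as (x - 5)^4. The eigenvalues (with algebraic multiplicities) are λ = 5 with multiplicity 4.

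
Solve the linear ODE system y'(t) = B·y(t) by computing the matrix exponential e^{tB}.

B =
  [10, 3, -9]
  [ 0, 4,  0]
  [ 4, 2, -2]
e^{tB} =
  [6*t*exp(4*t) + exp(4*t), 3*t*exp(4*t), -9*t*exp(4*t)]
  [0, exp(4*t), 0]
  [4*t*exp(4*t), 2*t*exp(4*t), -6*t*exp(4*t) + exp(4*t)]

Strategy: write B = P · J · P⁻¹ where J is a Jordan canonical form, so e^{tB} = P · e^{tJ} · P⁻¹, and e^{tJ} can be computed block-by-block.

B has Jordan form
J =
  [4, 1, 0]
  [0, 4, 0]
  [0, 0, 4]
(up to reordering of blocks).

Per-block formulas:
  For a 1×1 block at λ = 4: exp(t · [4]) = [e^(4t)].
  For a 2×2 Jordan block J_2(4): exp(t · J_2(4)) = e^(4t)·(I + t·N), where N is the 2×2 nilpotent shift.

After assembling e^{tJ} and conjugating by P, we get:

e^{tB} =
  [6*t*exp(4*t) + exp(4*t), 3*t*exp(4*t), -9*t*exp(4*t)]
  [0, exp(4*t), 0]
  [4*t*exp(4*t), 2*t*exp(4*t), -6*t*exp(4*t) + exp(4*t)]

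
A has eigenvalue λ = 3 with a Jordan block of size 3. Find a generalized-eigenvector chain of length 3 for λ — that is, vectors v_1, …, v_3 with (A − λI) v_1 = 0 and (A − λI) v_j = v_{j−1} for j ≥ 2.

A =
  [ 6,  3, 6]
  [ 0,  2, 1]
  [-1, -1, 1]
A Jordan chain for λ = 3 of length 3:
v_1 = (3, -1, -1)ᵀ
v_2 = (3, 0, -1)ᵀ
v_3 = (1, 0, 0)ᵀ

Let N = A − (3)·I. We want v_3 with N^3 v_3 = 0 but N^2 v_3 ≠ 0; then v_{j-1} := N · v_j for j = 3, …, 2.

Pick v_3 = (1, 0, 0)ᵀ.
Then v_2 = N · v_3 = (3, 0, -1)ᵀ.
Then v_1 = N · v_2 = (3, -1, -1)ᵀ.

Sanity check: (A − (3)·I) v_1 = (0, 0, 0)ᵀ = 0. ✓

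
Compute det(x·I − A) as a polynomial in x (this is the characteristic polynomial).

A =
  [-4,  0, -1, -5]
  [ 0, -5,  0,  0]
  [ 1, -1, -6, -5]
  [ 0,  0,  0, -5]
x^4 + 20*x^3 + 150*x^2 + 500*x + 625

Expanding det(x·I − A) (e.g. by cofactor expansion or by noting that A is similar to its Jordan form J, which has the same characteristic polynomial as A) gives
  χ_A(x) = x^4 + 20*x^3 + 150*x^2 + 500*x + 625
which factors as (x + 5)^4. The eigenvalues (with algebraic multiplicities) are λ = -5 with multiplicity 4.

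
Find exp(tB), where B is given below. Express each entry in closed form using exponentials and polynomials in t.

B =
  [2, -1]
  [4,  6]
e^{tB} =
  [-2*t*exp(4*t) + exp(4*t), -t*exp(4*t)]
  [4*t*exp(4*t), 2*t*exp(4*t) + exp(4*t)]

Strategy: write B = P · J · P⁻¹ where J is a Jordan canonical form, so e^{tB} = P · e^{tJ} · P⁻¹, and e^{tJ} can be computed block-by-block.

B has Jordan form
J =
  [4, 1]
  [0, 4]
(up to reordering of blocks).

Per-block formulas:
  For a 2×2 Jordan block J_2(4): exp(t · J_2(4)) = e^(4t)·(I + t·N), where N is the 2×2 nilpotent shift.

After assembling e^{tJ} and conjugating by P, we get:

e^{tB} =
  [-2*t*exp(4*t) + exp(4*t), -t*exp(4*t)]
  [4*t*exp(4*t), 2*t*exp(4*t) + exp(4*t)]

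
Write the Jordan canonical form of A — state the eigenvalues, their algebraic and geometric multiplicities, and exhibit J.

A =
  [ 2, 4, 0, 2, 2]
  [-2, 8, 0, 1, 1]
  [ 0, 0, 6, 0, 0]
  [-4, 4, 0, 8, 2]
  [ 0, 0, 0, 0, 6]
J_2(6) ⊕ J_1(6) ⊕ J_1(6) ⊕ J_1(6)

The characteristic polynomial is
  det(x·I − A) = x^5 - 30*x^4 + 360*x^3 - 2160*x^2 + 6480*x - 7776 = (x - 6)^5

Eigenvalues and multiplicities (the geometric multiplicity of λ is n − rank(A − λI), which equals the number of Jordan blocks for λ):
  λ = 6: algebraic multiplicity = 5, geometric multiplicity = 4

Determining the block sizes for each eigenvalue:
  λ = 6: 4 blocks summing to 5 forces exactly one block of size 2 and the rest size 1 → block sizes [2, 1, 1, 1]

Assembling the blocks gives a Jordan form
J =
  [6, 1, 0, 0, 0]
  [0, 6, 0, 0, 0]
  [0, 0, 6, 0, 0]
  [0, 0, 0, 6, 0]
  [0, 0, 0, 0, 6]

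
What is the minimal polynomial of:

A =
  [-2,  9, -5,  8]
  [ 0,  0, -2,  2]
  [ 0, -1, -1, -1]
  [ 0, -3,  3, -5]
x^3 + 6*x^2 + 12*x + 8

The characteristic polynomial is χ_A(x) = (x + 2)^4, so the eigenvalues are known. The minimal polynomial is
  m_A(x) = Π_λ (x − λ)^{k_λ}
where k_λ is the size of the *largest* Jordan block for λ (equivalently, the smallest k with (A − λI)^k v = 0 for every generalised eigenvector v of λ).

  λ = -2: largest Jordan block has size 3, contributing (x + 2)^3

So m_A(x) = (x + 2)^3 = x^3 + 6*x^2 + 12*x + 8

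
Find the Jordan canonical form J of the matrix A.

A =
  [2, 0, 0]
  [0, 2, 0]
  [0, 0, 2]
J_1(2) ⊕ J_1(2) ⊕ J_1(2)

The characteristic polynomial is
  det(x·I − A) = x^3 - 6*x^2 + 12*x - 8 = (x - 2)^3

Eigenvalues and multiplicities (the geometric multiplicity of λ is n − rank(A − λI), which equals the number of Jordan blocks for λ):
  λ = 2: algebraic multiplicity = 3, geometric multiplicity = 3

Determining the block sizes for each eigenvalue:
  λ = 2: gm = am = 3, so every block has size 1 → block sizes [1, 1, 1]

Assembling the blocks gives a Jordan form
J =
  [2, 0, 0]
  [0, 2, 0]
  [0, 0, 2]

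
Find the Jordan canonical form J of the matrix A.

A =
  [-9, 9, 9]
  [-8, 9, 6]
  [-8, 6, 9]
J_2(3) ⊕ J_1(3)

The characteristic polynomial is
  det(x·I − A) = x^3 - 9*x^2 + 27*x - 27 = (x - 3)^3

Eigenvalues and multiplicities (the geometric multiplicity of λ is n − rank(A − λI), which equals the number of Jordan blocks for λ):
  λ = 3: algebraic multiplicity = 3, geometric multiplicity = 2

Determining the block sizes for each eigenvalue:
  λ = 3: 2 blocks summing to 3 forces exactly one block of size 2 and the rest size 1 → block sizes [2, 1]

Assembling the blocks gives a Jordan form
J =
  [3, 1, 0]
  [0, 3, 0]
  [0, 0, 3]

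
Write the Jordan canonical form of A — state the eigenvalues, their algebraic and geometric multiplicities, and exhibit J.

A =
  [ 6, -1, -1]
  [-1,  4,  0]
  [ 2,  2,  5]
J_3(5)

The characteristic polynomial is
  det(x·I − A) = x^3 - 15*x^2 + 75*x - 125 = (x - 5)^3

Eigenvalues and multiplicities (the geometric multiplicity of λ is n − rank(A − λI), which equals the number of Jordan blocks for λ):
  λ = 5: algebraic multiplicity = 3, geometric multiplicity = 1

Determining the block sizes for each eigenvalue:
  λ = 5: one block (gm = 1), so the single block has size am = 3 → block sizes [3]

Assembling the blocks gives a Jordan form
J =
  [5, 1, 0]
  [0, 5, 1]
  [0, 0, 5]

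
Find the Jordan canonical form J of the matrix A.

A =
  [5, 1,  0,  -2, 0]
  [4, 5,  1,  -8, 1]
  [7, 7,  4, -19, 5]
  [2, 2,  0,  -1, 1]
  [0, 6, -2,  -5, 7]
J_3(4) ⊕ J_2(4)

The characteristic polynomial is
  det(x·I − A) = x^5 - 20*x^4 + 160*x^3 - 640*x^2 + 1280*x - 1024 = (x - 4)^5

Eigenvalues and multiplicities (the geometric multiplicity of λ is n − rank(A − λI), which equals the number of Jordan blocks for λ):
  λ = 4: algebraic multiplicity = 5, geometric multiplicity = 2

Determining the block sizes for each eigenvalue:
  λ = 4: with am = 5 and gm = 2, the partition is not yet determined (e.g. several partitions of 5 into 2 parts exist). Let N = A − (4)·I. Computing rank(N^1) = 3, rank(N^2) = 1, rank(N^3) = 0; the number of blocks of size ≥ j is rank(N^{j−1}) − rank(N^j), giving [2, 2, 1]. So we have 1 block(s) of size 3, 1 block(s) of size 2 → block sizes [3, 2]

Assembling the blocks gives a Jordan form
J =
  [4, 1, 0, 0, 0]
  [0, 4, 1, 0, 0]
  [0, 0, 4, 0, 0]
  [0, 0, 0, 4, 1]
  [0, 0, 0, 0, 4]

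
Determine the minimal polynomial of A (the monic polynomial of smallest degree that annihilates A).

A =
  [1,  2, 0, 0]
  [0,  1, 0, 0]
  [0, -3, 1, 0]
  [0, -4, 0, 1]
x^2 - 2*x + 1

The characteristic polynomial is χ_A(x) = (x - 1)^4, so the eigenvalues are known. The minimal polynomial is
  m_A(x) = Π_λ (x − λ)^{k_λ}
where k_λ is the size of the *largest* Jordan block for λ (equivalently, the smallest k with (A − λI)^k v = 0 for every generalised eigenvector v of λ).

  λ = 1: largest Jordan block has size 2, contributing (x − 1)^2

So m_A(x) = (x - 1)^2 = x^2 - 2*x + 1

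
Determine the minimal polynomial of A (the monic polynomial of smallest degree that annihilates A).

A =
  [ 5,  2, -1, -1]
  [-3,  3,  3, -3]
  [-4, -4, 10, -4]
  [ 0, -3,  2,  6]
x^3 - 18*x^2 + 108*x - 216

The characteristic polynomial is χ_A(x) = (x - 6)^4, so the eigenvalues are known. The minimal polynomial is
  m_A(x) = Π_λ (x − λ)^{k_λ}
where k_λ is the size of the *largest* Jordan block for λ (equivalently, the smallest k with (A − λI)^k v = 0 for every generalised eigenvector v of λ).

  λ = 6: largest Jordan block has size 3, contributing (x − 6)^3

So m_A(x) = (x - 6)^3 = x^3 - 18*x^2 + 108*x - 216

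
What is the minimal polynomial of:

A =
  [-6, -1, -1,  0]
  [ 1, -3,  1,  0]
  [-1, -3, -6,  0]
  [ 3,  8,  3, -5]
x^3 + 15*x^2 + 75*x + 125

The characteristic polynomial is χ_A(x) = (x + 5)^4, so the eigenvalues are known. The minimal polynomial is
  m_A(x) = Π_λ (x − λ)^{k_λ}
where k_λ is the size of the *largest* Jordan block for λ (equivalently, the smallest k with (A − λI)^k v = 0 for every generalised eigenvector v of λ).

  λ = -5: largest Jordan block has size 3, contributing (x + 5)^3

So m_A(x) = (x + 5)^3 = x^3 + 15*x^2 + 75*x + 125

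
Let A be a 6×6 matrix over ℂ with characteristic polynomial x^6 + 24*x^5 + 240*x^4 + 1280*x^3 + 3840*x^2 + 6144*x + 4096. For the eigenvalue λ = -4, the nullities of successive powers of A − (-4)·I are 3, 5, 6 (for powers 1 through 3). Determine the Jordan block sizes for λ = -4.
Block sizes for λ = -4: [3, 2, 1]

From the dimensions of kernels of powers, the number of Jordan blocks of size at least j is d_j − d_{j−1} where d_j = dim ker(N^j) (with d_0 = 0). Computing the differences gives [3, 2, 1].
The number of blocks of size exactly k is (#blocks of size ≥ k) − (#blocks of size ≥ k + 1), so the partition is: 1 block(s) of size 1, 1 block(s) of size 2, 1 block(s) of size 3.
In nonincreasing order the block sizes are [3, 2, 1].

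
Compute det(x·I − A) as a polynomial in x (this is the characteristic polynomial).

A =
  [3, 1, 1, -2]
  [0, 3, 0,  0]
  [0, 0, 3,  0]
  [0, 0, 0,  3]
x^4 - 12*x^3 + 54*x^2 - 108*x + 81

Expanding det(x·I − A) (e.g. by cofactor expansion or by noting that A is similar to its Jordan form J, which has the same characteristic polynomial as A) gives
  χ_A(x) = x^4 - 12*x^3 + 54*x^2 - 108*x + 81
which factors as (x - 3)^4. The eigenvalues (with algebraic multiplicities) are λ = 3 with multiplicity 4.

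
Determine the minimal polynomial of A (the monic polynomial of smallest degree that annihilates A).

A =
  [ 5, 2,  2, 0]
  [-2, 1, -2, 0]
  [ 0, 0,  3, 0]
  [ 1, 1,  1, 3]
x^2 - 6*x + 9

The characteristic polynomial is χ_A(x) = (x - 3)^4, so the eigenvalues are known. The minimal polynomial is
  m_A(x) = Π_λ (x − λ)^{k_λ}
where k_λ is the size of the *largest* Jordan block for λ (equivalently, the smallest k with (A − λI)^k v = 0 for every generalised eigenvector v of λ).

  λ = 3: largest Jordan block has size 2, contributing (x − 3)^2

So m_A(x) = (x - 3)^2 = x^2 - 6*x + 9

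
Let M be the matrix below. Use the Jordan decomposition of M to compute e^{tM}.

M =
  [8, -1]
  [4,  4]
e^{tM} =
  [2*t*exp(6*t) + exp(6*t), -t*exp(6*t)]
  [4*t*exp(6*t), -2*t*exp(6*t) + exp(6*t)]

Strategy: write M = P · J · P⁻¹ where J is a Jordan canonical form, so e^{tM} = P · e^{tJ} · P⁻¹, and e^{tJ} can be computed block-by-block.

M has Jordan form
J =
  [6, 1]
  [0, 6]
(up to reordering of blocks).

Per-block formulas:
  For a 2×2 Jordan block J_2(6): exp(t · J_2(6)) = e^(6t)·(I + t·N), where N is the 2×2 nilpotent shift.

After assembling e^{tJ} and conjugating by P, we get:

e^{tM} =
  [2*t*exp(6*t) + exp(6*t), -t*exp(6*t)]
  [4*t*exp(6*t), -2*t*exp(6*t) + exp(6*t)]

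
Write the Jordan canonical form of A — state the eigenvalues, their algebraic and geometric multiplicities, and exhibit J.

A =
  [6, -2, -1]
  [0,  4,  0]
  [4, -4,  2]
J_2(4) ⊕ J_1(4)

The characteristic polynomial is
  det(x·I − A) = x^3 - 12*x^2 + 48*x - 64 = (x - 4)^3

Eigenvalues and multiplicities (the geometric multiplicity of λ is n − rank(A − λI), which equals the number of Jordan blocks for λ):
  λ = 4: algebraic multiplicity = 3, geometric multiplicity = 2

Determining the block sizes for each eigenvalue:
  λ = 4: 2 blocks summing to 3 forces exactly one block of size 2 and the rest size 1 → block sizes [2, 1]

Assembling the blocks gives a Jordan form
J =
  [4, 1, 0]
  [0, 4, 0]
  [0, 0, 4]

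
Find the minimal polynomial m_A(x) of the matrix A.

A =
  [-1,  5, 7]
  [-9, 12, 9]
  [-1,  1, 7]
x^3 - 18*x^2 + 108*x - 216

The characteristic polynomial is χ_A(x) = (x - 6)^3, so the eigenvalues are known. The minimal polynomial is
  m_A(x) = Π_λ (x − λ)^{k_λ}
where k_λ is the size of the *largest* Jordan block for λ (equivalently, the smallest k with (A − λI)^k v = 0 for every generalised eigenvector v of λ).

  λ = 6: largest Jordan block has size 3, contributing (x − 6)^3

So m_A(x) = (x - 6)^3 = x^3 - 18*x^2 + 108*x - 216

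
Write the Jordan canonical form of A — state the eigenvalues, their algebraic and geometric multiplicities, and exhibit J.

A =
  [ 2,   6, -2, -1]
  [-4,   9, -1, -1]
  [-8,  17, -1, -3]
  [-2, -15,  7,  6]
J_3(4) ⊕ J_1(4)

The characteristic polynomial is
  det(x·I − A) = x^4 - 16*x^3 + 96*x^2 - 256*x + 256 = (x - 4)^4

Eigenvalues and multiplicities (the geometric multiplicity of λ is n − rank(A − λI), which equals the number of Jordan blocks for λ):
  λ = 4: algebraic multiplicity = 4, geometric multiplicity = 2

Determining the block sizes for each eigenvalue:
  λ = 4: with am = 4 and gm = 2, the partition is not yet determined (e.g. several partitions of 4 into 2 parts exist). Let N = A − (4)·I. Computing rank(N^1) = 2, rank(N^2) = 1, rank(N^3) = 0; the number of blocks of size ≥ j is rank(N^{j−1}) − rank(N^j), giving [2, 1, 1]. So we have 1 block(s) of size 3, 1 block(s) of size 1 → block sizes [3, 1]

Assembling the blocks gives a Jordan form
J =
  [4, 1, 0, 0]
  [0, 4, 1, 0]
  [0, 0, 4, 0]
  [0, 0, 0, 4]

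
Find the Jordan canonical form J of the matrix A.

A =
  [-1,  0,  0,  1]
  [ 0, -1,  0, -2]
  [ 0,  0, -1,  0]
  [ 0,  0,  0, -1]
J_2(-1) ⊕ J_1(-1) ⊕ J_1(-1)

The characteristic polynomial is
  det(x·I − A) = x^4 + 4*x^3 + 6*x^2 + 4*x + 1 = (x + 1)^4

Eigenvalues and multiplicities (the geometric multiplicity of λ is n − rank(A − λI), which equals the number of Jordan blocks for λ):
  λ = -1: algebraic multiplicity = 4, geometric multiplicity = 3

Determining the block sizes for each eigenvalue:
  λ = -1: 3 blocks summing to 4 forces exactly one block of size 2 and the rest size 1 → block sizes [2, 1, 1]

Assembling the blocks gives a Jordan form
J =
  [-1,  1,  0,  0]
  [ 0, -1,  0,  0]
  [ 0,  0, -1,  0]
  [ 0,  0,  0, -1]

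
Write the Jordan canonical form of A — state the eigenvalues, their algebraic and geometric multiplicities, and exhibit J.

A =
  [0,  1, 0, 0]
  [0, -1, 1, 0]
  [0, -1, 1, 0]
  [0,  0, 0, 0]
J_3(0) ⊕ J_1(0)

The characteristic polynomial is
  det(x·I − A) = x^4

Eigenvalues and multiplicities (the geometric multiplicity of λ is n − rank(A − λI), which equals the number of Jordan blocks for λ):
  λ = 0: algebraic multiplicity = 4, geometric multiplicity = 2

Determining the block sizes for each eigenvalue:
  λ = 0: with am = 4 and gm = 2, the partition is not yet determined (e.g. several partitions of 4 into 2 parts exist). Let N = A − (0)·I. Computing rank(N^1) = 2, rank(N^2) = 1, rank(N^3) = 0; the number of blocks of size ≥ j is rank(N^{j−1}) − rank(N^j), giving [2, 1, 1]. So we have 1 block(s) of size 3, 1 block(s) of size 1 → block sizes [3, 1]

Assembling the blocks gives a Jordan form
J =
  [0, 1, 0, 0]
  [0, 0, 1, 0]
  [0, 0, 0, 0]
  [0, 0, 0, 0]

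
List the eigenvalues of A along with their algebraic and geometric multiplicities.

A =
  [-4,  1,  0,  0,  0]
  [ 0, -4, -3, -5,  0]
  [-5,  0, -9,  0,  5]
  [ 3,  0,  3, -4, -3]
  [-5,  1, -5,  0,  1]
λ = -4: alg = 5, geom = 2

Step 1 — factor the characteristic polynomial to read off the algebraic multiplicities:
  χ_A(x) = (x + 4)^5

Step 2 — compute geometric multiplicities via the rank-nullity identity g(λ) = n − rank(A − λI):
  rank(A − (-4)·I) = 3, so dim ker(A − (-4)·I) = n − 3 = 2

Summary:
  λ = -4: algebraic multiplicity = 5, geometric multiplicity = 2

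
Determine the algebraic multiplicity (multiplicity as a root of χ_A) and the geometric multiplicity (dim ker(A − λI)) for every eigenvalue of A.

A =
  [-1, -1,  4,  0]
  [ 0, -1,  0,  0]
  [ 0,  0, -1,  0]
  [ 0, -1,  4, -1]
λ = -1: alg = 4, geom = 3

Step 1 — factor the characteristic polynomial to read off the algebraic multiplicities:
  χ_A(x) = (x + 1)^4

Step 2 — compute geometric multiplicities via the rank-nullity identity g(λ) = n − rank(A − λI):
  rank(A − (-1)·I) = 1, so dim ker(A − (-1)·I) = n − 1 = 3

Summary:
  λ = -1: algebraic multiplicity = 4, geometric multiplicity = 3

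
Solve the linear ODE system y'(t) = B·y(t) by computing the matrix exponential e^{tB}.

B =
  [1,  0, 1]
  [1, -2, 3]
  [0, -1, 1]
e^{tB} =
  [t^2/2 + t + 1, -t^2/2, t^2 + t]
  [-t^2/2 + t, t^2/2 - 2*t + 1, -t^2 + 3*t]
  [-t^2/2, t^2/2 - t, -t^2 + t + 1]

Strategy: write B = P · J · P⁻¹ where J is a Jordan canonical form, so e^{tB} = P · e^{tJ} · P⁻¹, and e^{tJ} can be computed block-by-block.

B has Jordan form
J =
  [0, 1, 0]
  [0, 0, 1]
  [0, 0, 0]
(up to reordering of blocks).

Per-block formulas:
  For a 3×3 Jordan block J_3(0): exp(t · J_3(0)) = e^(0t)·(I + t·N + (t^2/2)·N^2), where N is the 3×3 nilpotent shift.

After assembling e^{tJ} and conjugating by P, we get:

e^{tB} =
  [t^2/2 + t + 1, -t^2/2, t^2 + t]
  [-t^2/2 + t, t^2/2 - 2*t + 1, -t^2 + 3*t]
  [-t^2/2, t^2/2 - t, -t^2 + t + 1]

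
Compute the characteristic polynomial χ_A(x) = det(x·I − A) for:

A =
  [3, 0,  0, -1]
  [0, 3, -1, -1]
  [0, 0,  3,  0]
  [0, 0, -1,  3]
x^4 - 12*x^3 + 54*x^2 - 108*x + 81

Expanding det(x·I − A) (e.g. by cofactor expansion or by noting that A is similar to its Jordan form J, which has the same characteristic polynomial as A) gives
  χ_A(x) = x^4 - 12*x^3 + 54*x^2 - 108*x + 81
which factors as (x - 3)^4. The eigenvalues (with algebraic multiplicities) are λ = 3 with multiplicity 4.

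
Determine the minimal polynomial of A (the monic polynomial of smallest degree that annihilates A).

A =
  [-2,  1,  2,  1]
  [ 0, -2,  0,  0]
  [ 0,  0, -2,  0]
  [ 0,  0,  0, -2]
x^2 + 4*x + 4

The characteristic polynomial is χ_A(x) = (x + 2)^4, so the eigenvalues are known. The minimal polynomial is
  m_A(x) = Π_λ (x − λ)^{k_λ}
where k_λ is the size of the *largest* Jordan block for λ (equivalently, the smallest k with (A − λI)^k v = 0 for every generalised eigenvector v of λ).

  λ = -2: largest Jordan block has size 2, contributing (x + 2)^2

So m_A(x) = (x + 2)^2 = x^2 + 4*x + 4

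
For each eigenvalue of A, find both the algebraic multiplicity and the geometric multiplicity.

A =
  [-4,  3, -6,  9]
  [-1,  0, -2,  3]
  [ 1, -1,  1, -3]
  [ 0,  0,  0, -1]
λ = -1: alg = 4, geom = 3

Step 1 — factor the characteristic polynomial to read off the algebraic multiplicities:
  χ_A(x) = (x + 1)^4

Step 2 — compute geometric multiplicities via the rank-nullity identity g(λ) = n − rank(A − λI):
  rank(A − (-1)·I) = 1, so dim ker(A − (-1)·I) = n − 1 = 3

Summary:
  λ = -1: algebraic multiplicity = 4, geometric multiplicity = 3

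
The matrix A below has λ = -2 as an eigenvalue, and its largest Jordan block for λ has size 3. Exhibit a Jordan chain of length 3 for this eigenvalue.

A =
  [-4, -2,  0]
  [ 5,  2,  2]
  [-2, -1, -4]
A Jordan chain for λ = -2 of length 3:
v_1 = (-6, 6, 3)ᵀ
v_2 = (-2, 5, -2)ᵀ
v_3 = (1, 0, 0)ᵀ

Let N = A − (-2)·I. We want v_3 with N^3 v_3 = 0 but N^2 v_3 ≠ 0; then v_{j-1} := N · v_j for j = 3, …, 2.

Pick v_3 = (1, 0, 0)ᵀ.
Then v_2 = N · v_3 = (-2, 5, -2)ᵀ.
Then v_1 = N · v_2 = (-6, 6, 3)ᵀ.

Sanity check: (A − (-2)·I) v_1 = (0, 0, 0)ᵀ = 0. ✓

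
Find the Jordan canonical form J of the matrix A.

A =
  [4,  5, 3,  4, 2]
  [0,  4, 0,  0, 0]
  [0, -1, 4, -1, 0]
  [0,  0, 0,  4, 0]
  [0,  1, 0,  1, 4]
J_3(4) ⊕ J_1(4) ⊕ J_1(4)

The characteristic polynomial is
  det(x·I − A) = x^5 - 20*x^4 + 160*x^3 - 640*x^2 + 1280*x - 1024 = (x - 4)^5

Eigenvalues and multiplicities (the geometric multiplicity of λ is n − rank(A − λI), which equals the number of Jordan blocks for λ):
  λ = 4: algebraic multiplicity = 5, geometric multiplicity = 3

Determining the block sizes for each eigenvalue:
  λ = 4: with am = 5 and gm = 3, the partition is not yet determined (e.g. several partitions of 5 into 3 parts exist). Let N = A − (4)·I. Computing rank(N^1) = 2, rank(N^2) = 1, rank(N^3) = 0; the number of blocks of size ≥ j is rank(N^{j−1}) − rank(N^j), giving [3, 1, 1]. So we have 1 block(s) of size 3, 2 block(s) of size 1 → block sizes [3, 1, 1]

Assembling the blocks gives a Jordan form
J =
  [4, 1, 0, 0, 0]
  [0, 4, 1, 0, 0]
  [0, 0, 4, 0, 0]
  [0, 0, 0, 4, 0]
  [0, 0, 0, 0, 4]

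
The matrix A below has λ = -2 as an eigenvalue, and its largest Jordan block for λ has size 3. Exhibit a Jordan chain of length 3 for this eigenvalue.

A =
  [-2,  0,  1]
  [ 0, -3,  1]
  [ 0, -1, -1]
A Jordan chain for λ = -2 of length 3:
v_1 = (-1, 0, 0)ᵀ
v_2 = (0, -1, -1)ᵀ
v_3 = (0, 1, 0)ᵀ

Let N = A − (-2)·I. We want v_3 with N^3 v_3 = 0 but N^2 v_3 ≠ 0; then v_{j-1} := N · v_j for j = 3, …, 2.

Pick v_3 = (0, 1, 0)ᵀ.
Then v_2 = N · v_3 = (0, -1, -1)ᵀ.
Then v_1 = N · v_2 = (-1, 0, 0)ᵀ.

Sanity check: (A − (-2)·I) v_1 = (0, 0, 0)ᵀ = 0. ✓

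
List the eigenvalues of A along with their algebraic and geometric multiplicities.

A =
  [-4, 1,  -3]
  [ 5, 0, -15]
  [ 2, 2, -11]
λ = -5: alg = 3, geom = 2

Step 1 — factor the characteristic polynomial to read off the algebraic multiplicities:
  χ_A(x) = (x + 5)^3

Step 2 — compute geometric multiplicities via the rank-nullity identity g(λ) = n − rank(A − λI):
  rank(A − (-5)·I) = 1, so dim ker(A − (-5)·I) = n − 1 = 2

Summary:
  λ = -5: algebraic multiplicity = 3, geometric multiplicity = 2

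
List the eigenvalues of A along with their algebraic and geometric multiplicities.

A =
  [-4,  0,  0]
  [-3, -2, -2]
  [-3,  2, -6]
λ = -4: alg = 3, geom = 2

Step 1 — factor the characteristic polynomial to read off the algebraic multiplicities:
  χ_A(x) = (x + 4)^3

Step 2 — compute geometric multiplicities via the rank-nullity identity g(λ) = n − rank(A − λI):
  rank(A − (-4)·I) = 1, so dim ker(A − (-4)·I) = n − 1 = 2

Summary:
  λ = -4: algebraic multiplicity = 3, geometric multiplicity = 2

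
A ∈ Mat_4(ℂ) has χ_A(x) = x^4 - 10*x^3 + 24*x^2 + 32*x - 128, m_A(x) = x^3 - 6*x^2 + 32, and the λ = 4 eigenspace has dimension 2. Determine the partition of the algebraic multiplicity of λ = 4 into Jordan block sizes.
Block sizes for λ = 4: [2, 1]

Step 1 — from the characteristic polynomial, algebraic multiplicity of λ = 4 is 3. From dim ker(A − (4)·I) = 2, there are exactly 2 Jordan blocks for λ = 4.
Step 2 — from the minimal polynomial, the factor (x − 4)^2 tells us the largest block for λ = 4 has size 2.
Step 3 — with total size 3, 2 blocks, and largest block 2, the block sizes (in nonincreasing order) are [2, 1].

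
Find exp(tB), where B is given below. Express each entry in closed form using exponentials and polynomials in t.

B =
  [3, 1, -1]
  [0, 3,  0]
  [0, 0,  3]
e^{tB} =
  [exp(3*t), t*exp(3*t), -t*exp(3*t)]
  [0, exp(3*t), 0]
  [0, 0, exp(3*t)]

Strategy: write B = P · J · P⁻¹ where J is a Jordan canonical form, so e^{tB} = P · e^{tJ} · P⁻¹, and e^{tJ} can be computed block-by-block.

B has Jordan form
J =
  [3, 1, 0]
  [0, 3, 0]
  [0, 0, 3]
(up to reordering of blocks).

Per-block formulas:
  For a 2×2 Jordan block J_2(3): exp(t · J_2(3)) = e^(3t)·(I + t·N), where N is the 2×2 nilpotent shift.
  For a 1×1 block at λ = 3: exp(t · [3]) = [e^(3t)].

After assembling e^{tJ} and conjugating by P, we get:

e^{tB} =
  [exp(3*t), t*exp(3*t), -t*exp(3*t)]
  [0, exp(3*t), 0]
  [0, 0, exp(3*t)]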